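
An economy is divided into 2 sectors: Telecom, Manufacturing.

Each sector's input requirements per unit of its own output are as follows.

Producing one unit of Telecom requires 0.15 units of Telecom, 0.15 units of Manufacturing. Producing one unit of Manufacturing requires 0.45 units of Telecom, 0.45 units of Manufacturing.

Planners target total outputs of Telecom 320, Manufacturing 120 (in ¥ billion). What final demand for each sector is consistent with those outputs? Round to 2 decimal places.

I − A =
  [   0.85    -0.45]
  [  -0.15     0.55]
d = (I − A) x:
  d_T = (+0.85)·320 + (-0.45)·120 = 218.00
  d_M = (-0.15)·320 + (+0.55)·120 = 18.00

d_T = 218.00, d_M = 18.00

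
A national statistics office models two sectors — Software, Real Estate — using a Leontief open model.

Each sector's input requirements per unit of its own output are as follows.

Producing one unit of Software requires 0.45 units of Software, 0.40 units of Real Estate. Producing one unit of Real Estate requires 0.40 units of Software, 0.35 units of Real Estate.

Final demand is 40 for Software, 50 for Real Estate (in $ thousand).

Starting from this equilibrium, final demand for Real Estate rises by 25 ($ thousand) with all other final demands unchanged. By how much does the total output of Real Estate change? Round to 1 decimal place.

Δx_2 = 69.6

I − A =
  [   0.55    -0.40]
  [  -0.40     0.65]
det(I−A) = (0.55)(0.65) − (-0.40)(-0.40) = 0.1975
adj(I−A) = [[0.65, 0.40], [0.40, 0.55]]
(I − A)⁻¹ = adj(I−A) / det(I−A) ≈
  [   3.2911     2.0253]
  [   2.0253     2.7848]
Δx = (I − A)⁻¹ Δd with Δd having +25 in the Real Estate component and 0 elsewhere.
So Δx_2 = L_22 · (+25), where L_22 = adj(I−A)_22 / det(I−A) = 0.55 / 0.1975.
Δx_2 = 0.55 × (+25) / 0.1975 = 13.75 / 0.1975 ≈ 69.6.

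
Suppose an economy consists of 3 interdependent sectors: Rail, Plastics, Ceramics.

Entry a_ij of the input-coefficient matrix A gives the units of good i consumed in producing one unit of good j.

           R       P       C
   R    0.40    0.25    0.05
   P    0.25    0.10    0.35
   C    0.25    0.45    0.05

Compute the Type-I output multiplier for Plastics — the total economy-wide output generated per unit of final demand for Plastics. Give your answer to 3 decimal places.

I − A =
  [   0.60    -0.25    -0.05]
  [  -0.25     0.90    -0.35]
  [  -0.25    -0.45     0.95]
Cofactors of I−A, C_ij = (−1)^(i+j)·(minor ij) (rows/columns in the sector order above):
  C_11 = (0.90)(0.95) − (-0.35)(-0.45) = 0.6975
  C_12 = −[(-0.25)(0.95) − (-0.35)(-0.25)] = 0.3250
  C_13 = (-0.25)(-0.45) − (0.90)(-0.25) = 0.3375
  C_21 = −[(-0.25)(0.95) − (-0.05)(-0.45)] = 0.2600
  C_22 = (0.60)(0.95) − (-0.05)(-0.25) = 0.5575
  C_23 = −[(0.60)(-0.45) − (-0.25)(-0.25)] = 0.3325
  C_31 = (-0.25)(-0.35) − (-0.05)(0.90) = 0.1325
  C_32 = −[(0.60)(-0.35) − (-0.05)(-0.25)] = 0.2225
  C_33 = (0.60)(0.90) − (-0.25)(-0.25) = 0.4775
det(I−A) = Σ_j (I−A)_1j·C_1j = (0.60)(0.6975) + (-0.25)(0.3250) + (-0.05)(0.3375) = 0.320375
adj(I−A) = Cᵀ =
  [ 0.6975   0.2600   0.1325]
  [ 0.3250   0.5575   0.2225]
  [ 0.3375   0.3325   0.4775]
(I − A)⁻¹ = adj(I−A) / det(I−A) ≈
  [   2.1771     0.8115     0.4136]
  [   1.0144     1.7401     0.6945]
  [   1.0535     1.0378     1.4904]
The output multiplier for sector j is the column-j sum of the Leontief inverse (I − A)⁻¹ = adj(I−A) / det(I−A).
Column P of adj(I−A): (0.2600, 0.5575, 0.3325); det(I−A) = 0.320375.
m_P = (0.2600 + 0.5575 + 0.3325) / 0.320375 = 1.15 / 0.320375 ≈ 3.590.

m_P = 3.590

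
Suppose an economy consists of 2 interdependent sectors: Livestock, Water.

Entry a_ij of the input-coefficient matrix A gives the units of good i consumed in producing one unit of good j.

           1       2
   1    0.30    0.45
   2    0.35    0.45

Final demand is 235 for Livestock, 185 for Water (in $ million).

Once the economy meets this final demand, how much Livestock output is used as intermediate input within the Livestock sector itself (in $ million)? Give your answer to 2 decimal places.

I − A =
  [   0.70    -0.45]
  [  -0.35     0.55]
det(I−A) = (0.70)(0.55) − (-0.45)(-0.35) = 0.2275
adj(I−A) = [[0.55, 0.45], [0.35, 0.70]]
(I − A)⁻¹ = adj(I−A) / det(I−A) ≈
  [   2.4176     1.9780]
  [   1.5385     3.0769]
First solve x = (I − A)⁻¹ d = adj(I−A)·d / det(I−A); in particular x_1 = (0.55·235 + 0.45·185) / 0.2275 = 212.50 / 0.2275 ≈ 934.0659.
Intermediate flow from 1 to 1: z_11 = a_11 · x_1 = 0.30 × 212.50 / 0.2275 = 63.75 / 0.2275 ≈ 280.22.

z_11 = 280.22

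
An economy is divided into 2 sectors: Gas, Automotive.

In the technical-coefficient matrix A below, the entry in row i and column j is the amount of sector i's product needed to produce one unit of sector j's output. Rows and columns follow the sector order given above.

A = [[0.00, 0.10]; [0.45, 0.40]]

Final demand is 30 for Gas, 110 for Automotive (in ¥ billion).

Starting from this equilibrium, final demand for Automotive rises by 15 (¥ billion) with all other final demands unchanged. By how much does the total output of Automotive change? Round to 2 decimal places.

Δx_2 = 27.03

I − A =
  [   1.00    -0.10]
  [  -0.45     0.60]
det(I−A) = (1.00)(0.60) − (-0.10)(-0.45) = 0.5550
adj(I−A) = [[0.60, 0.10], [0.45, 1.00]]
(I − A)⁻¹ = adj(I−A) / det(I−A) ≈
  [   1.0811     0.1802]
  [   0.8108     1.8018]
Δx = (I − A)⁻¹ Δd with Δd having +15 in the Automotive component and 0 elsewhere.
So Δx_2 = L_22 · (+15), where L_22 = adj(I−A)_22 / det(I−A) = 1.00 / 0.5550.
Δx_2 = 1.00 × (+15) / 0.5550 = 15.00 / 0.5550 ≈ 27.03.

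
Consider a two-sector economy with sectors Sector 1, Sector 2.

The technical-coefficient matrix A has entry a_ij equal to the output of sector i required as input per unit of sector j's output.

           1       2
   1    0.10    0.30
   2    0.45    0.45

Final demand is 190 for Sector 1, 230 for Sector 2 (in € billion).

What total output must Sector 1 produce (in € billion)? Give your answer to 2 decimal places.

x_1 = 481.94

I − A =
  [   0.90    -0.30]
  [  -0.45     0.55]
det(I−A) = (0.90)(0.55) − (-0.30)(-0.45) = 0.3600
adj(I−A) = [[0.55, 0.30], [0.45, 0.90]]
(I − A)⁻¹ = adj(I−A) / det(I−A) ≈
  [   1.5278     0.8333]
  [   1.2500     2.5000]
x = (I − A)⁻¹ d = adj(I−A)·d / det(I−A), with det(I−A) = 0.3600:
  x_1 = (0.55·190 + 0.30·230) / 0.3600 = 173.50 / 0.3600 ≈ 481.94
  x_2 = (0.45·190 + 0.90·230) / 0.3600 = 292.50 / 0.3600 = 812.50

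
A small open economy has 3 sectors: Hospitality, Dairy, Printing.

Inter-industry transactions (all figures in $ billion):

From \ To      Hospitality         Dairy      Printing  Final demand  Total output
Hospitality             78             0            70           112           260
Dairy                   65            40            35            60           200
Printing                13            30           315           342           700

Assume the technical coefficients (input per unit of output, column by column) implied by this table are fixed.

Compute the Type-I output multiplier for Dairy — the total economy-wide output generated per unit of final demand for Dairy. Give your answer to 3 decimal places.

m_2 = 1.695

Technical coefficients a_ij = z_ij / X_j:
  a_11 = 78/260 = 0.30, a_21 = 65/260 = 0.25, a_31 = 13/260 = 0.05
  a_12 = 0/200 = 0.00, a_22 = 40/200 = 0.20, a_32 = 30/200 = 0.15
  a_13 = 70/700 = 0.10, a_23 = 35/700 = 0.05, a_33 = 315/700 = 0.45
I − A =
  [   0.70     0.00    -0.10]
  [  -0.25     0.80    -0.05]
  [  -0.05    -0.15     0.55]
Cofactors of I−A, C_ij = (−1)^(i+j)·(minor ij) (rows/columns in the sector order above):
  C_11 = (0.80)(0.55) − (-0.05)(-0.15) = 0.4325
  C_12 = −[(-0.25)(0.55) − (-0.05)(-0.05)] = 0.1400
  C_13 = (-0.25)(-0.15) − (0.80)(-0.05) = 0.0775
  C_21 = −[(0.00)(0.55) − (-0.10)(-0.15)] = 0.0150
  C_22 = (0.70)(0.55) − (-0.10)(-0.05) = 0.3800
  C_23 = −[(0.70)(-0.15) − (0.00)(-0.05)] = 0.1050
  C_31 = (0.00)(-0.05) − (-0.10)(0.80) = 0.0800
  C_32 = −[(0.70)(-0.05) − (-0.10)(-0.25)] = 0.0600
  C_33 = (0.70)(0.80) − (0.00)(-0.25) = 0.5600
det(I−A) = Σ_j (I−A)_1j·C_1j = (0.70)(0.4325) + (0.00)(0.1400) + (-0.10)(0.0775) = 0.2950
adj(I−A) = Cᵀ =
  [ 0.4325   0.0150   0.0800]
  [ 0.1400   0.3800   0.0600]
  [ 0.0775   0.1050   0.5600]
(I − A)⁻¹ = adj(I−A) / det(I−A) ≈
  [   1.4661     0.0508     0.2712]
  [   0.4746     1.2881     0.2034]
  [   0.2627     0.3559     1.8983]
The output multiplier for sector j is the column-j sum of the Leontief inverse (I − A)⁻¹ = adj(I−A) / det(I−A).
Column 2 of adj(I−A): (0.0150, 0.3800, 0.1050); det(I−A) = 0.2950.
m_2 = (0.0150 + 0.3800 + 0.1050) / 0.2950 = 0.50 / 0.2950 ≈ 1.695.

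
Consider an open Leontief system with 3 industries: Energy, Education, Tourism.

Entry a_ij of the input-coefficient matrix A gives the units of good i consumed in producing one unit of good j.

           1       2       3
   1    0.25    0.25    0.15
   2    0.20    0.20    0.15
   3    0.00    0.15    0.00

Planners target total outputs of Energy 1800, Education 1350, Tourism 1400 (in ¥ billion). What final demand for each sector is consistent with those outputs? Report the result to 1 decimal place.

I − A =
  [   0.75    -0.25    -0.15]
  [  -0.20     0.80    -0.15]
  [   0.00    -0.15     1.00]
d = (I − A) x:
  d_1 = (+0.75)·1800 + (-0.25)·1350 + (-0.15)·1400 = 802.5
  d_2 = (-0.20)·1800 + (+0.80)·1350 + (-0.15)·1400 = 510.0
  d_3 = (+0.00)·1800 + (-0.15)·1350 + (+1.00)·1400 = 1197.5

d_1 = 802.5, d_2 = 510.0, d_3 = 1197.5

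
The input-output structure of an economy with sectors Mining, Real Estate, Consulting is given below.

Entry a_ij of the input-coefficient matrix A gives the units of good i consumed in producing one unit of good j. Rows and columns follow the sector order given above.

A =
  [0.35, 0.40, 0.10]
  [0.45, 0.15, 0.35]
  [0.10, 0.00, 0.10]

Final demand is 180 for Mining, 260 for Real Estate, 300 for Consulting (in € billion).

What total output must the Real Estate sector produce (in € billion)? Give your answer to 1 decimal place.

I − A =
  [   0.65    -0.40    -0.10]
  [  -0.45     0.85    -0.35]
  [  -0.10     0.00     0.90]
Cofactors of I−A, C_ij = (−1)^(i+j)·(minor ij) (rows/columns in the sector order above):
  C_11 = (0.85)(0.90) − (-0.35)(0.00) = 0.7650
  C_12 = −[(-0.45)(0.90) − (-0.35)(-0.10)] = 0.4400
  C_13 = (-0.45)(0.00) − (0.85)(-0.10) = 0.0850
  C_21 = −[(-0.40)(0.90) − (-0.10)(0.00)] = 0.3600
  C_22 = (0.65)(0.90) − (-0.10)(-0.10) = 0.5750
  C_23 = −[(0.65)(0.00) − (-0.40)(-0.10)] = 0.0400
  C_31 = (-0.40)(-0.35) − (-0.10)(0.85) = 0.2250
  C_32 = −[(0.65)(-0.35) − (-0.10)(-0.45)] = 0.2725
  C_33 = (0.65)(0.85) − (-0.40)(-0.45) = 0.3725
det(I−A) = Σ_j (I−A)_1j·C_1j = (0.65)(0.7650) + (-0.40)(0.4400) + (-0.10)(0.0850) = 0.31275
adj(I−A) = Cᵀ =
  [ 0.7650   0.3600   0.2250]
  [ 0.4400   0.5750   0.2725]
  [ 0.0850   0.0400   0.3725]
(I − A)⁻¹ = adj(I−A) / det(I−A) ≈
  [   2.4460     1.1511     0.7194]
  [   1.4069     1.8385     0.8713]
  [   0.2718     0.1279     1.1910]
x = (I − A)⁻¹ d = adj(I−A)·d / det(I−A), with det(I−A) = 0.31275:
  x_1 = (0.7650·180 + 0.3600·260 + 0.2250·300) / 0.31275 = 298.80 / 0.31275 ≈ 955.4
  x_2 = (0.4400·180 + 0.5750·260 + 0.2725·300) / 0.31275 = 310.45 / 0.31275 ≈ 992.6
  x_3 = (0.0850·180 + 0.0400·260 + 0.3725·300) / 0.31275 = 137.45 / 0.31275 ≈ 439.5

x_2 = 992.6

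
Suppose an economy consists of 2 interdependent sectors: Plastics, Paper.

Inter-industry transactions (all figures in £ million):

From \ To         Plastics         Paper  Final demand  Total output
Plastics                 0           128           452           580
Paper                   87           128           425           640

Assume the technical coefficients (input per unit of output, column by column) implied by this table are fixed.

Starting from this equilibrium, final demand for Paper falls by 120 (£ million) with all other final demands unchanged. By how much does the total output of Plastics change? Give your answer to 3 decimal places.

Δx_1 = -31.169

Technical coefficients a_ij = z_ij / X_j:
  a_11 = 0/580 = 0.00, a_21 = 87/580 = 0.15
  a_12 = 128/640 = 0.20, a_22 = 128/640 = 0.20
I − A =
  [   1.00    -0.20]
  [  -0.15     0.80]
det(I−A) = (1.00)(0.80) − (-0.20)(-0.15) = 0.7700
adj(I−A) = [[0.80, 0.20], [0.15, 1.00]]
(I − A)⁻¹ = adj(I−A) / det(I−A) ≈
  [   1.0390     0.2597]
  [   0.1948     1.2987]
Δx = (I − A)⁻¹ Δd with Δd having -120 in the Paper component and 0 elsewhere.
So Δx_1 = L_12 · (-120), where L_12 = adj(I−A)_12 / det(I−A) = 0.20 / 0.7700.
Δx_1 = 0.20 × (-120) / 0.7700 = -24.00 / 0.7700 ≈ -31.169.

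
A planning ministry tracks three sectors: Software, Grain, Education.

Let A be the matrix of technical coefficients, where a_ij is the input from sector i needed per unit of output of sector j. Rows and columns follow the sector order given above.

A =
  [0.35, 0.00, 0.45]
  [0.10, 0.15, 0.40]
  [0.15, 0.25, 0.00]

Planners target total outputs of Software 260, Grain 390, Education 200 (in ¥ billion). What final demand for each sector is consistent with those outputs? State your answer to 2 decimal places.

I − A =
  [   0.65     0.00    -0.45]
  [  -0.10     0.85    -0.40]
  [  -0.15    -0.25     1.00]
d = (I − A) x:
  d_1 = (+0.65)·260 + (+0.00)·390 + (-0.45)·200 = 79.00
  d_2 = (-0.10)·260 + (+0.85)·390 + (-0.40)·200 = 225.50
  d_3 = (-0.15)·260 + (-0.25)·390 + (+1.00)·200 = 63.50

d_1 = 79.00, d_2 = 225.50, d_3 = 63.50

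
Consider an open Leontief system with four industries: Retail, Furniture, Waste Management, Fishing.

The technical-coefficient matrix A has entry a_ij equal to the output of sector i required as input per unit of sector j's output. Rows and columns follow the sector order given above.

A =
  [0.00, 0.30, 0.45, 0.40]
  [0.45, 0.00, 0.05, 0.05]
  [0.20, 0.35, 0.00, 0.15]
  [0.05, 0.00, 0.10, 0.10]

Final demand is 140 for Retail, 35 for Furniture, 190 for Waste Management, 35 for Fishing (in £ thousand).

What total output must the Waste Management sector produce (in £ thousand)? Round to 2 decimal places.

I − A =
  [   1.00    -0.30    -0.45    -0.40]
  [  -0.45     1.00    -0.05    -0.05]
  [  -0.20    -0.35     1.00    -0.15]
  [  -0.05     0.00    -0.10     0.90]
Compute the cofactors C_ij = (−1)^(i+j)·(3×3 minor ij) of I−A; the adjugate is their transpose:
adj(I−A) = Cᵀ =
  [ 0.867500   0.421250   0.460000   0.485625]
  [ 0.411125   0.772625   0.250375   0.267375]
  [ 0.330125   0.364250   0.757750   0.293250]
  [ 0.084875   0.063875   0.109750   0.683625]
det(I−A) = Σ_j (I−A)_1j·C_1j = (1.00)(0.867500) + (-0.30)(0.411125) + (-0.45)(0.330125) + (-0.40)(0.084875) = 0.56165625
(I − A)⁻¹ = adj(I−A) / det(I−A) ≈
  [   1.5445     0.7500     0.8190     0.8646]
  [   0.7320     1.3756     0.4458     0.4760]
  [   0.5878     0.6485     1.3491     0.5221]
  [   0.1511     0.1137     0.1954     1.2172]
x = (I − A)⁻¹ d = adj(I−A)·d / det(I−A), with det(I−A) = 0.56165625:
  x_1 = (0.867500·140 + 0.421250·35 + 0.460000·190 + 0.485625·35) / 0.56165625 = 240.590625 / 0.56165625 ≈ 428.36
  x_2 = (0.411125·140 + 0.772625·35 + 0.250375·190 + 0.267375·35) / 0.56165625 = 141.52875 / 0.56165625 ≈ 251.98
  x_3 = (0.330125·140 + 0.364250·35 + 0.757750·190 + 0.293250·35) / 0.56165625 = 213.2025 / 0.56165625 ≈ 379.60
  x_4 = (0.084875·140 + 0.063875·35 + 0.109750·190 + 0.683625·35) / 0.56165625 = 58.8975 / 0.56165625 ≈ 104.86

x_3 = 379.60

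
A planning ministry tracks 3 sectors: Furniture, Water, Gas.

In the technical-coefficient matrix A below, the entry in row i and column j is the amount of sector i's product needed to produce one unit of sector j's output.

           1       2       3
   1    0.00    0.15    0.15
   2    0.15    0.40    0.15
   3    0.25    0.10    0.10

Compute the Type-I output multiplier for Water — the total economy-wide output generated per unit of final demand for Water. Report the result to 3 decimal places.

m_2 = 2.424

I − A =
  [   1.00    -0.15    -0.15]
  [  -0.15     0.60    -0.15]
  [  -0.25    -0.10     0.90]
Cofactors of I−A, C_ij = (−1)^(i+j)·(minor ij) (rows/columns in the sector order above):
  C_11 = (0.60)(0.90) − (-0.15)(-0.10) = 0.5250
  C_12 = −[(-0.15)(0.90) − (-0.15)(-0.25)] = 0.1725
  C_13 = (-0.15)(-0.10) − (0.60)(-0.25) = 0.1650
  C_21 = −[(-0.15)(0.90) − (-0.15)(-0.10)] = 0.1500
  C_22 = (1.00)(0.90) − (-0.15)(-0.25) = 0.8625
  C_23 = −[(1.00)(-0.10) − (-0.15)(-0.25)] = 0.1375
  C_31 = (-0.15)(-0.15) − (-0.15)(0.60) = 0.1125
  C_32 = −[(1.00)(-0.15) − (-0.15)(-0.15)] = 0.1725
  C_33 = (1.00)(0.60) − (-0.15)(-0.15) = 0.5775
det(I−A) = Σ_j (I−A)_1j·C_1j = (1.00)(0.5250) + (-0.15)(0.1725) + (-0.15)(0.1650) = 0.474375
adj(I−A) = Cᵀ =
  [ 0.5250   0.1500   0.1125]
  [ 0.1725   0.8625   0.1725]
  [ 0.1650   0.1375   0.5775]
(I − A)⁻¹ = adj(I−A) / det(I−A) ≈
  [   1.1067     0.3162     0.2372]
  [   0.3636     1.8182     0.3636]
  [   0.3478     0.2899     1.2174]
The output multiplier for sector j is the column-j sum of the Leontief inverse (I − A)⁻¹ = adj(I−A) / det(I−A).
Column 2 of adj(I−A): (0.1500, 0.8625, 0.1375); det(I−A) = 0.474375.
m_2 = (0.1500 + 0.8625 + 0.1375) / 0.474375 = 1.15 / 0.474375 ≈ 2.424.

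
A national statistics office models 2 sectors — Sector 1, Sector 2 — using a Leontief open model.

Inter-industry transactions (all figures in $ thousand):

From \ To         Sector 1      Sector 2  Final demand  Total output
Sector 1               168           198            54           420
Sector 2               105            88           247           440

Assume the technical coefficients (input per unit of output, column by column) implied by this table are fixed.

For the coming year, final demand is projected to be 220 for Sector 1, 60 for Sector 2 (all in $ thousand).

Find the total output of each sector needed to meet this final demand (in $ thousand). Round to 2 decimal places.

Technical coefficients a_ij = z_ij / X_j:
  a_11 = 168/420 = 0.40, a_21 = 105/420 = 0.25
  a_12 = 198/440 = 0.45, a_22 = 88/440 = 0.20
I − A =
  [   0.60    -0.45]
  [  -0.25     0.80]
det(I−A) = (0.60)(0.80) − (-0.45)(-0.25) = 0.3675
adj(I−A) = [[0.80, 0.45], [0.25, 0.60]]
(I − A)⁻¹ = adj(I−A) / det(I−A) ≈
  [   2.1769     1.2245]
  [   0.6803     1.6327]
x = (I − A)⁻¹ d = adj(I−A)·d / det(I−A), with det(I−A) = 0.3675:
  x_1 = (0.80·220 + 0.45·60) / 0.3675 = 203.00 / 0.3675 ≈ 552.38
  x_2 = (0.25·220 + 0.60·60) / 0.3675 = 91.00 / 0.3675 ≈ 247.62

x_1 = 552.38, x_2 = 247.62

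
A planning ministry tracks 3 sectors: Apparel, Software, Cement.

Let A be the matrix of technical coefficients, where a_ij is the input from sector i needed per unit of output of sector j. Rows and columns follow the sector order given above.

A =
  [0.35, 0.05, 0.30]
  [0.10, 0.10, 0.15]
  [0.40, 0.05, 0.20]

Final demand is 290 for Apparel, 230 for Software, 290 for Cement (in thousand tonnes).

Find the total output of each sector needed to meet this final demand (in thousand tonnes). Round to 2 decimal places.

x_1 = 864.77, x_2 = 489.22, x_3 = 825.46

I − A =
  [   0.65    -0.05    -0.30]
  [  -0.10     0.90    -0.15]
  [  -0.40    -0.05     0.80]
Cofactors of I−A, C_ij = (−1)^(i+j)·(minor ij) (rows/columns in the sector order above):
  C_11 = (0.90)(0.80) − (-0.15)(-0.05) = 0.7125
  C_12 = −[(-0.10)(0.80) − (-0.15)(-0.40)] = 0.1400
  C_13 = (-0.10)(-0.05) − (0.90)(-0.40) = 0.3650
  C_21 = −[(-0.05)(0.80) − (-0.30)(-0.05)] = 0.0550
  C_22 = (0.65)(0.80) − (-0.30)(-0.40) = 0.4000
  C_23 = −[(0.65)(-0.05) − (-0.05)(-0.40)] = 0.0525
  C_31 = (-0.05)(-0.15) − (-0.30)(0.90) = 0.2775
  C_32 = −[(0.65)(-0.15) − (-0.30)(-0.10)] = 0.1275
  C_33 = (0.65)(0.90) − (-0.05)(-0.10) = 0.5800
det(I−A) = Σ_j (I−A)_1j·C_1j = (0.65)(0.7125) + (-0.05)(0.1400) + (-0.30)(0.3650) = 0.346625
adj(I−A) = Cᵀ =
  [ 0.7125   0.0550   0.2775]
  [ 0.1400   0.4000   0.1275]
  [ 0.3650   0.0525   0.5800]
(I − A)⁻¹ = adj(I−A) / det(I−A) ≈
  [   2.0555     0.1587     0.8006]
  [   0.4039     1.1540     0.3678]
  [   1.0530     0.1515     1.6733]
x = (I − A)⁻¹ d = adj(I−A)·d / det(I−A), with det(I−A) = 0.346625:
  x_1 = (0.7125·290 + 0.0550·230 + 0.2775·290) / 0.346625 = 299.75 / 0.346625 ≈ 864.77
  x_2 = (0.1400·290 + 0.4000·230 + 0.1275·290) / 0.346625 = 169.575 / 0.346625 ≈ 489.22
  x_3 = (0.3650·290 + 0.0525·230 + 0.5800·290) / 0.346625 = 286.125 / 0.346625 ≈ 825.46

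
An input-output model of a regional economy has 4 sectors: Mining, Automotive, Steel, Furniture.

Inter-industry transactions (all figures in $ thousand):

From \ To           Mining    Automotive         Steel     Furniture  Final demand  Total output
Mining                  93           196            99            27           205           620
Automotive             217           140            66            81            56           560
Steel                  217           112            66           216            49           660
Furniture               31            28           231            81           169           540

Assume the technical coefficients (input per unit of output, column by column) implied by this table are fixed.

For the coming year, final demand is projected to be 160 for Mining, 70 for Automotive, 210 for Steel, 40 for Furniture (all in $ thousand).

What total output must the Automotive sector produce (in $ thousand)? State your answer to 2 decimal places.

Technical coefficients a_ij = z_ij / X_j:
  a_11 = 93/620 = 0.15, a_21 = 217/620 = 0.35, a_31 = 217/620 = 0.35, a_41 = 31/620 = 0.05
  a_12 = 196/560 = 0.35, a_22 = 140/560 = 0.25, a_32 = 112/560 = 0.20, a_42 = 28/560 = 0.05
  a_13 = 99/660 = 0.15, a_23 = 66/660 = 0.10, a_33 = 66/660 = 0.10, a_43 = 231/660 = 0.35
  a_14 = 27/540 = 0.05, a_24 = 81/540 = 0.15, a_34 = 216/540 = 0.40, a_44 = 81/540 = 0.15
I − A =
  [   0.85    -0.35    -0.15    -0.05]
  [  -0.35     0.75    -0.10    -0.15]
  [  -0.35    -0.20     0.90    -0.40]
  [  -0.05    -0.05    -0.35     0.85]
Compute the cofactors C_ij = (−1)^(i+j)·(3×3 minor ij) of I−A; the adjugate is their transpose:
adj(I−A) = Cᵀ =
  [ 0.432500   0.253000   0.156000   0.143500]
  [ 0.275625   0.475250   0.168500   0.179375]
  [ 0.303500   0.273000   0.426000   0.266500]
  [ 0.166625   0.155250   0.194500   0.384375]
det(I−A) = Σ_j (I−A)_1j·C_1j = (0.85)(0.432500) + (-0.35)(0.275625) + (-0.15)(0.303500) + (-0.05)(0.166625) = 0.2173
(I − A)⁻¹ = adj(I−A) / det(I−A) ≈
  [   1.9903     1.1643     0.7179     0.6604]
  [   1.2684     2.1871     0.7754     0.8255]
  [   1.3967     1.2563     1.9604     1.2264]
  [   0.7668     0.7145     0.8951     1.7689]
x = (I − A)⁻¹ d = adj(I−A)·d / det(I−A), with det(I−A) = 0.2173:
  x_1 = (0.432500·160 + 0.253000·70 + 0.156000·210 + 0.143500·40) / 0.2173 = 125.41 / 0.2173 ≈ 577.13
  x_2 = (0.275625·160 + 0.475250·70 + 0.168500·210 + 0.179375·40) / 0.2173 = 119.9275 / 0.2173 ≈ 551.90
  x_3 = (0.303500·160 + 0.273000·70 + 0.426000·210 + 0.266500·40) / 0.2173 = 167.79 / 0.2173 ≈ 772.16
  x_4 = (0.166625·160 + 0.155250·70 + 0.194500·210 + 0.384375·40) / 0.2173 = 93.7475 / 0.2173 ≈ 431.42

x_2 = 551.90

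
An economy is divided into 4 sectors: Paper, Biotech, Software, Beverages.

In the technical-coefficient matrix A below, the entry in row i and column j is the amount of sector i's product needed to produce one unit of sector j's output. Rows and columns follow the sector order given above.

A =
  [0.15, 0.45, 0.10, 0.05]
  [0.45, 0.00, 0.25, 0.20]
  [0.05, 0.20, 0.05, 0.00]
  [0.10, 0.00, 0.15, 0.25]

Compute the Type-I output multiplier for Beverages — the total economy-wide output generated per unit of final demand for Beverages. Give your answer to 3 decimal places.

m_4 = 2.321

I − A =
  [   0.85    -0.45    -0.10    -0.05]
  [  -0.45     1.00    -0.25    -0.20]
  [  -0.05    -0.20     0.95     0.00]
  [  -0.10     0.00    -0.15     0.75]
Compute the cofactors C_ij = (−1)^(i+j)·(3×3 minor ij) of I−A; the adjugate is their transpose:
adj(I−A) = Cᵀ =
  [ 0.669000   0.337125   0.180375   0.134500]
  [ 0.350500   0.596750   0.222750   0.182500]
  [ 0.109000   0.143375   0.471625   0.045500]
  [ 0.111000   0.073625   0.118375   0.553000]
det(I−A) = Σ_j (I−A)_1j·C_1j = (0.85)(0.669000) + (-0.45)(0.350500) + (-0.10)(0.109000) + (-0.05)(0.111000) = 0.394475
(I − A)⁻¹ = adj(I−A) / det(I−A) ≈
  [   1.6959     0.8546     0.4573     0.3410]
  [   0.8885     1.5128     0.5647     0.4626]
  [   0.2763     0.3635     1.1956     0.1153]
  [   0.2814     0.1866     0.3001     1.4019]
The output multiplier for sector j is the column-j sum of the Leontief inverse (I − A)⁻¹ = adj(I−A) / det(I−A).
Column 4 of adj(I−A): (0.134500, 0.182500, 0.045500, 0.553000); det(I−A) = 0.394475.
m_4 = (0.134500 + 0.182500 + 0.045500 + 0.553000) / 0.394475 = 0.9155 / 0.394475 ≈ 2.321.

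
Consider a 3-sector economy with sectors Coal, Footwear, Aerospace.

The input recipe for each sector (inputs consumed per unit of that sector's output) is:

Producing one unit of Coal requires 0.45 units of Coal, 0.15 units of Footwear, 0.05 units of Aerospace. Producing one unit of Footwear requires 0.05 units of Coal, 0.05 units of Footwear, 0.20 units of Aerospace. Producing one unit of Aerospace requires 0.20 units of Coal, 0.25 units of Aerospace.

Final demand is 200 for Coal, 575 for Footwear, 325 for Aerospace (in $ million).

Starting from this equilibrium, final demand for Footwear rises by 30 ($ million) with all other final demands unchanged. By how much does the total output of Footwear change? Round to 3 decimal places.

Δx_F = 32.569

I − A =
  [   0.55    -0.05    -0.20]
  [  -0.15     0.95     0.00]
  [  -0.05    -0.20     0.75]
Cofactors of I−A, C_ij = (−1)^(i+j)·(minor ij) (rows/columns in the sector order above):
  C_11 = (0.95)(0.75) − (0.00)(-0.20) = 0.7125
  C_12 = −[(-0.15)(0.75) − (0.00)(-0.05)] = 0.1125
  C_13 = (-0.15)(-0.20) − (0.95)(-0.05) = 0.0775
  C_21 = −[(-0.05)(0.75) − (-0.20)(-0.20)] = 0.0775
  C_22 = (0.55)(0.75) − (-0.20)(-0.05) = 0.4025
  C_23 = −[(0.55)(-0.20) − (-0.05)(-0.05)] = 0.1125
  C_31 = (-0.05)(0.00) − (-0.20)(0.95) = 0.1900
  C_32 = −[(0.55)(0.00) − (-0.20)(-0.15)] = 0.0300
  C_33 = (0.55)(0.95) − (-0.05)(-0.15) = 0.5150
det(I−A) = Σ_j (I−A)_1j·C_1j = (0.55)(0.7125) + (-0.05)(0.1125) + (-0.20)(0.0775) = 0.37075
adj(I−A) = Cᵀ =
  [ 0.7125   0.0775   0.1900]
  [ 0.1125   0.4025   0.0300]
  [ 0.0775   0.1125   0.5150]
(I − A)⁻¹ = adj(I−A) / det(I−A) ≈
  [   1.9218     0.2090     0.5125]
  [   0.3034     1.0856     0.0809]
  [   0.2090     0.3034     1.3891]
Δx = (I − A)⁻¹ Δd with Δd having +30 in the Footwear component and 0 elsewhere.
So Δx_F = L_FF · (+30), where L_FF = adj(I−A)_FF / det(I−A) = 0.4025 / 0.37075.
Δx_F = 0.4025 × (+30) / 0.37075 = 12.075 / 0.37075 ≈ 32.569.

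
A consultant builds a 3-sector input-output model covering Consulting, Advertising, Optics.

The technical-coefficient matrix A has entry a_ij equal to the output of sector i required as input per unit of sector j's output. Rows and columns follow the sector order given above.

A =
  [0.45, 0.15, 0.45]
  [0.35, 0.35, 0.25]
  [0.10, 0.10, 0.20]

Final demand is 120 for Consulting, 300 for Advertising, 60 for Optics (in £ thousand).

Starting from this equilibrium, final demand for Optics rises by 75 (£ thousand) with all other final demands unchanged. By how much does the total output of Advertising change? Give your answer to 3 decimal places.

Δx_2 = 121.901

I − A =
  [   0.55    -0.15    -0.45]
  [  -0.35     0.65    -0.25]
  [  -0.10    -0.10     0.80]
Cofactors of I−A, C_ij = (−1)^(i+j)·(minor ij) (rows/columns in the sector order above):
  C_11 = (0.65)(0.80) − (-0.25)(-0.10) = 0.4950
  C_12 = −[(-0.35)(0.80) − (-0.25)(-0.10)] = 0.3050
  C_13 = (-0.35)(-0.10) − (0.65)(-0.10) = 0.1000
  C_21 = −[(-0.15)(0.80) − (-0.45)(-0.10)] = 0.1650
  C_22 = (0.55)(0.80) − (-0.45)(-0.10) = 0.3950
  C_23 = −[(0.55)(-0.10) − (-0.15)(-0.10)] = 0.0700
  C_31 = (-0.15)(-0.25) − (-0.45)(0.65) = 0.3300
  C_32 = −[(0.55)(-0.25) − (-0.45)(-0.35)] = 0.2950
  C_33 = (0.55)(0.65) − (-0.15)(-0.35) = 0.3050
det(I−A) = Σ_j (I−A)_1j·C_1j = (0.55)(0.4950) + (-0.15)(0.3050) + (-0.45)(0.1000) = 0.1815
adj(I−A) = Cᵀ =
  [ 0.4950   0.1650   0.3300]
  [ 0.3050   0.3950   0.2950]
  [ 0.1000   0.0700   0.3050]
(I − A)⁻¹ = adj(I−A) / det(I−A) ≈
  [   2.7273     0.9091     1.8182]
  [   1.6804     2.1763     1.6253]
  [   0.5510     0.3857     1.6804]
Δx = (I − A)⁻¹ Δd with Δd having +75 in the Optics component and 0 elsewhere.
So Δx_2 = L_23 · (+75), where L_23 = adj(I−A)_23 / det(I−A) = 0.2950 / 0.1815.
Δx_2 = 0.2950 × (+75) / 0.1815 = 22.125 / 0.1815 ≈ 121.901.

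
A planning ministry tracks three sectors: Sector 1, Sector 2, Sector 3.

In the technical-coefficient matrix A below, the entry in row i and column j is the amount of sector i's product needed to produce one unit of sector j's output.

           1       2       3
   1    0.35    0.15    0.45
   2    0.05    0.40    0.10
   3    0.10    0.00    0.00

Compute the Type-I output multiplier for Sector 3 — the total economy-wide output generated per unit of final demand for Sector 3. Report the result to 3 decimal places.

I − A =
  [   0.65    -0.15    -0.45]
  [  -0.05     0.60    -0.10]
  [  -0.10     0.00     1.00]
Cofactors of I−A, C_ij = (−1)^(i+j)·(minor ij) (rows/columns in the sector order above):
  C_11 = (0.60)(1.00) − (-0.10)(0.00) = 0.6000
  C_12 = −[(-0.05)(1.00) − (-0.10)(-0.10)] = 0.0600
  C_13 = (-0.05)(0.00) − (0.60)(-0.10) = 0.0600
  C_21 = −[(-0.15)(1.00) − (-0.45)(0.00)] = 0.1500
  C_22 = (0.65)(1.00) − (-0.45)(-0.10) = 0.6050
  C_23 = −[(0.65)(0.00) − (-0.15)(-0.10)] = 0.0150
  C_31 = (-0.15)(-0.10) − (-0.45)(0.60) = 0.2850
  C_32 = −[(0.65)(-0.10) − (-0.45)(-0.05)] = 0.0875
  C_33 = (0.65)(0.60) − (-0.15)(-0.05) = 0.3825
det(I−A) = Σ_j (I−A)_1j·C_1j = (0.65)(0.6000) + (-0.15)(0.0600) + (-0.45)(0.0600) = 0.3540
adj(I−A) = Cᵀ =
  [ 0.6000   0.1500   0.2850]
  [ 0.0600   0.6050   0.0875]
  [ 0.0600   0.0150   0.3825]
(I − A)⁻¹ = adj(I−A) / det(I−A) ≈
  [   1.6949     0.4237     0.8051]
  [   0.1695     1.7090     0.2472]
  [   0.1695     0.0424     1.0805]
The output multiplier for sector j is the column-j sum of the Leontief inverse (I − A)⁻¹ = adj(I−A) / det(I−A).
Column 3 of adj(I−A): (0.2850, 0.0875, 0.3825); det(I−A) = 0.3540.
m_3 = (0.2850 + 0.0875 + 0.3825) / 0.3540 = 0.755 / 0.3540 ≈ 2.133.

m_3 = 2.133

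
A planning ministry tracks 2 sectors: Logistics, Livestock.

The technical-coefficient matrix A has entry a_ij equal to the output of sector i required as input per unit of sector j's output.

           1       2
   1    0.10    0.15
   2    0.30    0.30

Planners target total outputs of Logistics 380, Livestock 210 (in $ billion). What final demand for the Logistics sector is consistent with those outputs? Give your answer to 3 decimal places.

d_1 = 310.500

I − A =
  [   0.90    -0.15]
  [  -0.30     0.70]
d = (I − A) x:
  d_1 = (+0.90)·380 + (-0.15)·210 = 310.500
  d_2 = (-0.30)·380 + (+0.70)·210 = 33.000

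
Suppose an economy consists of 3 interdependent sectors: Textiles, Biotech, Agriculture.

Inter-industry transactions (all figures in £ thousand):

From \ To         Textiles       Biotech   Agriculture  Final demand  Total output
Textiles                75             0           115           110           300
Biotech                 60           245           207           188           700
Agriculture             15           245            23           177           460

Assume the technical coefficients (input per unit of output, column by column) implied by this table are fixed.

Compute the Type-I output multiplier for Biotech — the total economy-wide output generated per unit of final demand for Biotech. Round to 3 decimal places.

m_2 = 3.288

Technical coefficients a_ij = z_ij / X_j:
  a_11 = 75/300 = 0.25, a_21 = 60/300 = 0.20, a_31 = 15/300 = 0.05
  a_12 = 0/700 = 0.00, a_22 = 245/700 = 0.35, a_32 = 245/700 = 0.35
  a_13 = 115/460 = 0.25, a_23 = 207/460 = 0.45, a_33 = 23/460 = 0.05
I − A =
  [   0.75     0.00    -0.25]
  [  -0.20     0.65    -0.45]
  [  -0.05    -0.35     0.95]
Cofactors of I−A, C_ij = (−1)^(i+j)·(minor ij) (rows/columns in the sector order above):
  C_11 = (0.65)(0.95) − (-0.45)(-0.35) = 0.4600
  C_12 = −[(-0.20)(0.95) − (-0.45)(-0.05)] = 0.2125
  C_13 = (-0.20)(-0.35) − (0.65)(-0.05) = 0.1025
  C_21 = −[(0.00)(0.95) − (-0.25)(-0.35)] = 0.0875
  C_22 = (0.75)(0.95) − (-0.25)(-0.05) = 0.7000
  C_23 = −[(0.75)(-0.35) − (0.00)(-0.05)] = 0.2625
  C_31 = (0.00)(-0.45) − (-0.25)(0.65) = 0.1625
  C_32 = −[(0.75)(-0.45) − (-0.25)(-0.20)] = 0.3875
  C_33 = (0.75)(0.65) − (0.00)(-0.20) = 0.4875
det(I−A) = Σ_j (I−A)_1j·C_1j = (0.75)(0.4600) + (0.00)(0.2125) + (-0.25)(0.1025) = 0.319375
adj(I−A) = Cᵀ =
  [ 0.4600   0.0875   0.1625]
  [ 0.2125   0.7000   0.3875]
  [ 0.1025   0.2625   0.4875]
(I − A)⁻¹ = adj(I−A) / det(I−A) ≈
  [   1.4403     0.2740     0.5088]
  [   0.6654     2.1918     1.2133]
  [   0.3209     0.8219     1.5264]
The output multiplier for sector j is the column-j sum of the Leontief inverse (I − A)⁻¹ = adj(I−A) / det(I−A).
Column 2 of adj(I−A): (0.0875, 0.7000, 0.2625); det(I−A) = 0.319375.
m_2 = (0.0875 + 0.7000 + 0.2625) / 0.319375 = 1.05 / 0.319375 ≈ 3.288.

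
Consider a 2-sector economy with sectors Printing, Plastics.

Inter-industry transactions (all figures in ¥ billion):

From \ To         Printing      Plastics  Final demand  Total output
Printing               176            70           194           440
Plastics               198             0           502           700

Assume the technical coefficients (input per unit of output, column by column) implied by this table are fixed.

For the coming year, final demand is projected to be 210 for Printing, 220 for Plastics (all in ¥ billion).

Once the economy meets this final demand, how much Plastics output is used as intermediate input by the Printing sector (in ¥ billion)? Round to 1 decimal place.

Technical coefficients a_ij = z_ij / X_j:
  a_11 = 176/440 = 0.40, a_21 = 198/440 = 0.45
  a_12 = 70/700 = 0.10, a_22 = 0/700 = 0.00
I − A =
  [   0.60    -0.10]
  [  -0.45     1.00]
det(I−A) = (0.60)(1.00) − (-0.10)(-0.45) = 0.5550
adj(I−A) = [[1.00, 0.10], [0.45, 0.60]]
(I − A)⁻¹ = adj(I−A) / det(I−A) ≈
  [   1.8018     0.1802]
  [   0.8108     1.0811]
First solve x = (I − A)⁻¹ d = adj(I−A)·d / det(I−A); in particular x_1 = (1.00·210 + 0.10·220) / 0.5550 = 232.00 / 0.5550 ≈ 418.018.
Intermediate flow from 2 to 1: z_21 = a_21 · x_1 = 0.45 × 232.00 / 0.5550 = 104.40 / 0.5550 ≈ 188.1.

z_21 = 188.1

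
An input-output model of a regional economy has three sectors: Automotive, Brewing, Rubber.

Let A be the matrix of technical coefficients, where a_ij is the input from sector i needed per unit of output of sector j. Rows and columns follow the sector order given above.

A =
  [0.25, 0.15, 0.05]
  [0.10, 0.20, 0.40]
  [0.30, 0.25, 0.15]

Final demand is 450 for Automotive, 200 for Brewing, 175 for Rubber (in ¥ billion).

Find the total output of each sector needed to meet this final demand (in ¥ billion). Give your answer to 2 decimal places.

I − A =
  [   0.75    -0.15    -0.05]
  [  -0.10     0.80    -0.40]
  [  -0.30    -0.25     0.85]
Cofactors of I−A, C_ij = (−1)^(i+j)·(minor ij) (rows/columns in the sector order above):
  C_11 = (0.80)(0.85) − (-0.40)(-0.25) = 0.5800
  C_12 = −[(-0.10)(0.85) − (-0.40)(-0.30)] = 0.2050
  C_13 = (-0.10)(-0.25) − (0.80)(-0.30) = 0.2650
  C_21 = −[(-0.15)(0.85) − (-0.05)(-0.25)] = 0.1400
  C_22 = (0.75)(0.85) − (-0.05)(-0.30) = 0.6225
  C_23 = −[(0.75)(-0.25) − (-0.15)(-0.30)] = 0.2325
  C_31 = (-0.15)(-0.40) − (-0.05)(0.80) = 0.1000
  C_32 = −[(0.75)(-0.40) − (-0.05)(-0.10)] = 0.3050
  C_33 = (0.75)(0.80) − (-0.15)(-0.10) = 0.5850
det(I−A) = Σ_j (I−A)_1j·C_1j = (0.75)(0.5800) + (-0.15)(0.2050) + (-0.05)(0.2650) = 0.3910
adj(I−A) = Cᵀ =
  [ 0.5800   0.1400   0.1000]
  [ 0.2050   0.6225   0.3050]
  [ 0.2650   0.2325   0.5850]
(I − A)⁻¹ = adj(I−A) / det(I−A) ≈
  [   1.4834     0.3581     0.2558]
  [   0.5243     1.5921     0.7801]
  [   0.6777     0.5946     1.4962]
x = (I − A)⁻¹ d = adj(I−A)·d / det(I−A), with det(I−A) = 0.3910:
  x_A = (0.5800·450 + 0.1400·200 + 0.1000·175) / 0.3910 = 306.50 / 0.3910 ≈ 783.89
  x_B = (0.2050·450 + 0.6225·200 + 0.3050·175) / 0.3910 = 270.125 / 0.3910 ≈ 690.86
  x_R = (0.2650·450 + 0.2325·200 + 0.5850·175) / 0.3910 = 268.125 / 0.3910 ≈ 685.74

x_A = 783.89, x_B = 690.86, x_R = 685.74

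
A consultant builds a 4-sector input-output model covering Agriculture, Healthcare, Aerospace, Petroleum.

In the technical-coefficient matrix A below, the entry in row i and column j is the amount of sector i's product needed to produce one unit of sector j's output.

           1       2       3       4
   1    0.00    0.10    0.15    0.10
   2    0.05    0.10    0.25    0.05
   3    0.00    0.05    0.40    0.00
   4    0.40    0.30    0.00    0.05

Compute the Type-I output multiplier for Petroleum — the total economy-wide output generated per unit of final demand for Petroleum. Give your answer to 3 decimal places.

m_4 = 1.323

I − A =
  [   1.00    -0.10    -0.15    -0.10]
  [  -0.05     0.90    -0.25    -0.05]
  [   0.00    -0.05     0.60     0.00]
  [  -0.40    -0.30     0.00     0.95]
Compute the cofactors C_ij = (−1)^(i+j)·(3×3 minor ij) of I−A; the adjugate is their transpose:
adj(I−A) = Cᵀ =
  [ 0.492125   0.082125   0.157250   0.056125]
  [ 0.040500   0.546000   0.237625   0.033000]
  [ 0.003375   0.045500   0.795750   0.002750]
  [ 0.220000   0.207000   0.141250   0.524125]
det(I−A) = Σ_j (I−A)_1j·C_1j = (1.00)(0.492125) + (-0.10)(0.040500) + (-0.15)(0.003375) + (-0.10)(0.220000) = 0.46556875
(I − A)⁻¹ = adj(I−A) / det(I−A) ≈
  [   1.0570     0.1764     0.3378     0.1206]
  [   0.0870     1.1728     0.5104     0.0709]
  [   0.0072     0.0977     1.7092     0.0059]
  [   0.4725     0.4446     0.3034     1.1258]
The output multiplier for sector j is the column-j sum of the Leontief inverse (I − A)⁻¹ = adj(I−A) / det(I−A).
Column 4 of adj(I−A): (0.056125, 0.033000, 0.002750, 0.524125); det(I−A) = 0.46556875.
m_4 = (0.056125 + 0.033000 + 0.002750 + 0.524125) / 0.46556875 = 0.616 / 0.46556875 ≈ 1.323.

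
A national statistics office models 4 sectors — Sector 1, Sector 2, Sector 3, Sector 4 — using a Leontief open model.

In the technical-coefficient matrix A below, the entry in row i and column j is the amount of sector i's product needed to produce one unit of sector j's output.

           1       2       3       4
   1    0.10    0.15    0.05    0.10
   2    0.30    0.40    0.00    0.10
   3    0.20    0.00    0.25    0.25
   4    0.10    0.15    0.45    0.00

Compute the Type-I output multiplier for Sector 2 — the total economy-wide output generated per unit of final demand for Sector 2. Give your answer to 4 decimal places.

I − A =
  [   0.90    -0.15    -0.05    -0.10]
  [  -0.30     0.60     0.00    -0.10]
  [  -0.20     0.00     0.75    -0.25]
  [  -0.10    -0.15    -0.45     1.00]
Compute the cofactors C_ij = (−1)^(i+j)·(3×3 minor ij) of I−A; the adjugate is their transpose:
adj(I−A) = Cᵀ =
  [ 0.37125   0.10875   0.06300   0.06375]
  [ 0.20775   0.54600   0.06950   0.09275]
  [ 0.14325   0.07050   0.46950   0.13875]
  [ 0.13275   0.12450   0.22800   0.36525]
det(I−A) = Σ_j (I−A)_1j·C_1j = (0.90)(0.37125) + (-0.15)(0.20775) + (-0.05)(0.14325) + (-0.10)(0.13275) = 0.282525
(I − A)⁻¹ = adj(I−A) / det(I−A) ≈
  [   1.31404     0.38492     0.22299     0.22564]
  [   0.73533     1.93257     0.24600     0.32829]
  [   0.50703     0.24954     1.66180     0.49111]
  [   0.46987     0.44067     0.80701     1.29281]
The output multiplier for sector j is the column-j sum of the Leontief inverse (I − A)⁻¹ = adj(I−A) / det(I−A).
Column 2 of adj(I−A): (0.10875, 0.54600, 0.07050, 0.12450); det(I−A) = 0.282525.
m_2 = (0.10875 + 0.54600 + 0.07050 + 0.12450) / 0.282525 = 0.84975 / 0.282525 ≈ 3.0077.

m_2 = 3.0077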